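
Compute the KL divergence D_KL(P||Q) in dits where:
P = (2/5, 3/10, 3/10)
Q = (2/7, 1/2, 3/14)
0.0357 dits

KL divergence: D_KL(P||Q) = Σ p(x) log(p(x)/q(x))

Computing term by term:
  x=0: 2/5 × log_10[(2/5)/(2/7)] = 2/5 × 0.1461 = 0.0585
  x=1: 3/10 × log_10[(3/10)/(1/2)] = 3/10 × -0.2218 = -0.0666
  x=2: 3/10 × log_10[(3/10)/(3/14)] = 3/10 × 0.1461 = 0.0438

D_KL(P||Q) = 0.0357 dits

Note: KL divergence is always non-negative and equals 0 iff P = Q.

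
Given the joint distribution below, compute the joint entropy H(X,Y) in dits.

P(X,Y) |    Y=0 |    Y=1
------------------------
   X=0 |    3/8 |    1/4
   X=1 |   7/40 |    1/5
0.5825 dits

Joint entropy is H(X,Y) = -Σ_{x,y} p(x,y) log p(x,y).

Summing over all non-zero entries:
H(X,Y) = -[3/8·log_10(3/8) + 1/4·log_10(1/4) + 7/40·log_10(7/40) + 1/5·log_10(1/5)]
H(X,Y) = 0.5825 dits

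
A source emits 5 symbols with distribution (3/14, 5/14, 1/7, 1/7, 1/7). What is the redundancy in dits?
0.0337 dits

Redundancy measures how far a source is from maximum entropy:
R = H_max - H(X)

Maximum entropy for 5 symbols: H_max = log_10(5) = 0.6990 dits
Actual entropy: H(X) = 0.6652 dits
Redundancy: R = 0.6990 - 0.6652 = 0.0337 dits

This redundancy represents potential for compression: the source could be compressed by 0.0337 dits per symbol.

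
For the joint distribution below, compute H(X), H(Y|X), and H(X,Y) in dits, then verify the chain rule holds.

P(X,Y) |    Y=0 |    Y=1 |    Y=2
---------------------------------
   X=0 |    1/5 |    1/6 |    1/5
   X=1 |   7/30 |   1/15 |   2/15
H(X,Y) = 0.7518, H(X) = 0.2972, H(Y|X) = 0.4547 (all in dits)

Chain rule: H(X,Y) = H(X) + H(Y|X)

Left side — joint entropy directly:
H(X,Y) = -Σ p(x,y) log p(x,y) = 0.7518 dits

Right side — compute H(Y|X) from the conditional distributions:
P(X) = (17/30, 13/30), so H(X) = 0.2972 dits
H(Y|X) = Σ_x P(X=x) · H(Y|X=x):
  P(Y|X=0) = (6/17, 5/17, 6/17), H(Y|X=0) = 0.4756, weight P(X=0) = 17/30
  P(Y|X=1) = (7/13, 2/13, 4/13), H(Y|X=1) = 0.4273, weight P(X=1) = 13/30
H(Y|X) = 0.4547 dits

H(X) + H(Y|X) = 0.2972 + 0.4547 = 0.7518 dits

Both sides equal 0.7518 dits. ✓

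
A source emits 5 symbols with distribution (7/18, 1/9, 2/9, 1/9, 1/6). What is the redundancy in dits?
0.0526 dits

Redundancy measures how far a source is from maximum entropy:
R = H_max - H(X)

Maximum entropy for 5 symbols: H_max = log_10(5) = 0.6990 dits
Actual entropy: H(X) = 0.6464 dits
Redundancy: R = 0.6990 - 0.6464 = 0.0526 dits

This redundancy represents potential for compression: the source could be compressed by 0.0526 dits per symbol.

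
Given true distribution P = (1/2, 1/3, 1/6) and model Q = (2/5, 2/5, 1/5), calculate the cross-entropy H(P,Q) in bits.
1.4886 bits

Cross-entropy: H(P,Q) = -Σ p(x) log q(x)

Alternatively: H(P,Q) = H(P) + D_KL(P||Q)
H(P) = 1.4591 bits
D_KL(P||Q) = 0.0294 bits

H(P,Q) = 1.4591 + 0.0294 = 1.4886 bits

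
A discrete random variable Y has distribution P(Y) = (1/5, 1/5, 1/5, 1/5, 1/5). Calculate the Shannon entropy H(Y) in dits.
0.6990 dits

Shannon entropy is H(X) = -Σ p(x) log p(x).

For P = (1/5, 1/5, 1/5, 1/5, 1/5):
H = -1/5 × log_10(1/5) -1/5 × log_10(1/5) -1/5 × log_10(1/5) -1/5 × log_10(1/5) -1/5 × log_10(1/5)
H = 0.6990 dits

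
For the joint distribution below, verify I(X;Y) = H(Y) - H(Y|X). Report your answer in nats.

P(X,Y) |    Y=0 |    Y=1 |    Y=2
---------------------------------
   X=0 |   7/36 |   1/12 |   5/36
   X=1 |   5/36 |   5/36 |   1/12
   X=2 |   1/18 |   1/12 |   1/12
I(X;Y) = 0.0288 nats

Mutual information has multiple equivalent forms:
- I(X;Y) = H(X) - H(X|Y)
- I(X;Y) = H(Y) - H(Y|X)
- I(X;Y) = H(X) + H(Y) - H(X,Y)

Computing all quantities:
H(X) = 1.0668, H(Y) = 1.0918, H(X,Y) = 2.1298
H(X|Y) = 1.0380, H(Y|X) = 1.0630

Verification:
H(X) - H(X|Y) = 1.0668 - 1.0380 = 0.0288
H(Y) - H(Y|X) = 1.0918 - 1.0630 = 0.0288
H(X) + H(Y) - H(X,Y) = 1.0668 + 1.0918 - 2.1298 = 0.0288

All forms give I(X;Y) = 0.0288 nats. ✓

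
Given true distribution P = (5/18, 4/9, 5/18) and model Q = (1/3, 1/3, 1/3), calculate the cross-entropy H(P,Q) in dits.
0.4771 dits

Cross-entropy: H(P,Q) = -Σ p(x) log q(x)

Alternatively: H(P,Q) = H(P) + D_KL(P||Q)
H(P) = 0.4656 dits
D_KL(P||Q) = 0.0115 dits

H(P,Q) = 0.4656 + 0.0115 = 0.4771 dits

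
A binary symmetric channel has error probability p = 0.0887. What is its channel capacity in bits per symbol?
0.5679 bits

For a binary symmetric channel (BSC) with error probability p:
Capacity C = 1 - H(p) bits per symbol

where H(p) = -p log₂(p) - (1-p) log₂(1-p) is the binary entropy function.

H(0.0887) = 0.4321 bits
C = 1 - 0.4321 = 0.5679 bits per symbol

This means we can reliably transmit up to 0.5679 bits of information per channel use.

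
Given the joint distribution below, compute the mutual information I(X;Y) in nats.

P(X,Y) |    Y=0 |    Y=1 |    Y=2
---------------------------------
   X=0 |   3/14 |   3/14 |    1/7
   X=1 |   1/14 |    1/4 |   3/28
0.0311 nats

Mutual information: I(X;Y) = H(X) + H(Y) - H(X,Y)

Marginals:
P(X) = (4/7, 3/7), H(X) = 0.6829 nats
P(Y) = (2/7, 13/28, 1/4), H(Y) = 1.0607 nats

Joint entropy: H(X,Y) = 1.7126 nats

I(X;Y) = 0.6829 + 1.0607 - 1.7126 = 0.0311 nats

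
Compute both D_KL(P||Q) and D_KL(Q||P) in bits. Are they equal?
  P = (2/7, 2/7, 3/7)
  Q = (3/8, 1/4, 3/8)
D_KL(P||Q) = 0.0255, D_KL(Q||P) = 0.0267

KL divergence is not symmetric: D_KL(P||Q) ≠ D_KL(Q||P) in general.

D_KL(P||Q) = 0.0255 bits
D_KL(Q||P) = 0.0267 bits

No, they are not equal!

This asymmetry is why KL divergence is not a true distance metric.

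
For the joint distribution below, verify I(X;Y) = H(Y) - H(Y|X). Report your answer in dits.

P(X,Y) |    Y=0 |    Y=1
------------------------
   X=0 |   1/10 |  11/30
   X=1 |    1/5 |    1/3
I(X;Y) = 0.0068 dits

Mutual information has multiple equivalent forms:
- I(X;Y) = H(X) - H(X|Y)
- I(X;Y) = H(Y) - H(Y|X)
- I(X;Y) = H(X) + H(Y) - H(X,Y)

Computing all quantities:
H(X) = 0.3001, H(Y) = 0.2653, H(X,Y) = 0.5586
H(X|Y) = 0.2933, H(Y|X) = 0.2585

Verification:
H(X) - H(X|Y) = 0.3001 - 0.2933 = 0.0068
H(Y) - H(Y|X) = 0.2653 - 0.2585 = 0.0068
H(X) + H(Y) - H(X,Y) = 0.3001 + 0.2653 - 0.5586 = 0.0068

All forms give I(X;Y) = 0.0068 dits. ✓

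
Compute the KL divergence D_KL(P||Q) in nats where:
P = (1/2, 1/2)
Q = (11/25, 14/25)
0.0073 nats

KL divergence: D_KL(P||Q) = Σ p(x) log(p(x)/q(x))

Computing term by term:
  x=0: 1/2 × log_e[(1/2)/(11/25)] = 1/2 × 0.1278 = 0.0639
  x=1: 1/2 × log_e[(1/2)/(14/25)] = 1/2 × -0.1133 = -0.0567

D_KL(P||Q) = 0.0073 nats

Note: KL divergence is always non-negative and equals 0 iff P = Q.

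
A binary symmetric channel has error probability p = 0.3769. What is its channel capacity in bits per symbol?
0.0442 bits

For a binary symmetric channel (BSC) with error probability p:
Capacity C = 1 - H(p) bits per symbol

where H(p) = -p log₂(p) - (1-p) log₂(1-p) is the binary entropy function.

H(0.3769) = 0.9558 bits
C = 1 - 0.9558 = 0.0442 bits per symbol

This means we can reliably transmit up to 0.0442 bits of information per channel use.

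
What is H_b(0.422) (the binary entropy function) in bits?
0.9824 bits

The binary entropy function is:
H(p) = -p log(p) - (1-p) log(1-p)

H(0.422) = -0.422 × log_2(0.422) - 0.578 × log_2(0.578)
H(0.422) = 0.9824 bits

Note: Binary entropy is maximized at p=0.5 (H=1 bit) and minimized at p=0 or p=1 (H=0).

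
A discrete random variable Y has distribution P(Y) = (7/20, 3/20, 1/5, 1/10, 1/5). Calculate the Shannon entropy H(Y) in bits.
2.2016 bits

Shannon entropy is H(X) = -Σ p(x) log p(x).

For P = (7/20, 3/20, 1/5, 1/10, 1/5):
H = -7/20 × log_2(7/20) -3/20 × log_2(3/20) -1/5 × log_2(1/5) -1/10 × log_2(1/10) -1/5 × log_2(1/5)
H = 2.2016 bits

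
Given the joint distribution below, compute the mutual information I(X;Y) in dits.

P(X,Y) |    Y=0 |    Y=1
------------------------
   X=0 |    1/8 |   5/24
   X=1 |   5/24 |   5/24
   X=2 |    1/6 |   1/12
0.0107 dits

Mutual information: I(X;Y) = H(X) + H(Y) - H(X,Y)

Marginals:
P(X) = (1/3, 5/12, 1/4), H(X) = 0.4680 dits
P(Y) = (1/2, 1/2), H(Y) = 0.3010 dits

Joint entropy: H(X,Y) = 0.7583 dits

I(X;Y) = 0.4680 + 0.3010 - 0.7583 = 0.0107 dits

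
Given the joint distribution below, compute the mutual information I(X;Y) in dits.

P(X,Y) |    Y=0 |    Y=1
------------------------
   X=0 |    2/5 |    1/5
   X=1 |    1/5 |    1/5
0.0060 dits

Mutual information: I(X;Y) = H(X) + H(Y) - H(X,Y)

Marginals:
P(X) = (3/5, 2/5), H(X) = 0.2923 dits
P(Y) = (3/5, 2/5), H(Y) = 0.2923 dits

Joint entropy: H(X,Y) = 0.5786 dits

I(X;Y) = 0.2923 + 0.2923 - 0.5786 = 0.0060 dits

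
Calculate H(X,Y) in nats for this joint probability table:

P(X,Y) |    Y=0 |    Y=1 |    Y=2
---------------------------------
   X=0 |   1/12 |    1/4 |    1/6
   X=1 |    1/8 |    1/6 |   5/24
1.7376 nats

Joint entropy is H(X,Y) = -Σ_{x,y} p(x,y) log p(x,y).

Summing over all non-zero entries:
H(X,Y) = -[1/12·log_e(1/12) + 1/4·log_e(1/4) + 1/6·log_e(1/6) + 1/8·log_e(1/8) + 1/6·log_e(1/6) + 5/24·log_e(5/24)]
H(X,Y) = 1.7376 nats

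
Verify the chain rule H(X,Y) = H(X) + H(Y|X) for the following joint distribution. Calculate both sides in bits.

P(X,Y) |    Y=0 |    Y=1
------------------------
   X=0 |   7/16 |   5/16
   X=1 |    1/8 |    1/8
H(X,Y) = 1.7962, H(X) = 0.8113, H(Y|X) = 0.9849 (all in bits)

Chain rule: H(X,Y) = H(X) + H(Y|X)

Left side — joint entropy directly:
H(X,Y) = -Σ p(x,y) log p(x,y) = 1.7962 bits

Right side — compute H(Y|X) from the conditional distributions:
P(X) = (3/4, 1/4), so H(X) = 0.8113 bits
H(Y|X) = Σ_x P(X=x) · H(Y|X=x):
  P(Y|X=0) = (7/12, 5/12), H(Y|X=0) = 0.9799, weight P(X=0) = 3/4
  P(Y|X=1) = (1/2, 1/2), H(Y|X=1) = 1.0000, weight P(X=1) = 1/4
H(Y|X) = 0.9849 bits

H(X) + H(Y|X) = 0.8113 + 0.9849 = 1.7962 bits

Both sides equal 1.7962 bits. ✓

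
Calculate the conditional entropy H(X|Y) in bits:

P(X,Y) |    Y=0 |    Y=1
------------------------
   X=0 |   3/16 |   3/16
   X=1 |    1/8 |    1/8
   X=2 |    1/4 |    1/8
1.5419 bits

Using the chain rule: H(X|Y) = H(X,Y) - H(Y)

First, compute H(X,Y) = 2.5306 bits

Marginal P(Y) = (9/16, 7/16)
H(Y) = 0.9887 bits

H(X|Y) = H(X,Y) - H(Y) = 2.5306 - 0.9887 = 1.5419 bits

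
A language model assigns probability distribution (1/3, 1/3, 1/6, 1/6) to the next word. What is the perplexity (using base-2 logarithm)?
3.7798

Perplexity is 2^H (or exp(H) for natural log).

First, H = -Σ p log p = 1.9183 bits
Perplexity = 2^1.9183 = 3.7798

Interpretation: The model's uncertainty is equivalent to choosing uniformly among 3.8 options.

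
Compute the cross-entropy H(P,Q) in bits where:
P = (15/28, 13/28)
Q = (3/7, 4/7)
1.0297 bits

Cross-entropy: H(P,Q) = -Σ p(x) log q(x)

Alternatively: H(P,Q) = H(P) + D_KL(P||Q)
H(P) = 0.9963 bits
D_KL(P||Q) = 0.0334 bits

H(P,Q) = 0.9963 + 0.0334 = 1.0297 bits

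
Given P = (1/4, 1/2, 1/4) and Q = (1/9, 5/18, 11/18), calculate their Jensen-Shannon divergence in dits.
0.0299 dits

Jensen-Shannon divergence is:
JSD(P||Q) = 0.5 × D_KL(P||M) + 0.5 × D_KL(Q||M)
where M = 0.5 × (P + Q) is the mixture distribution.

M = 0.5 × (1/4, 1/2, 1/4) + 0.5 × (1/9, 5/18, 11/18) = (0.180556, 7/18, 0.430556)

D_KL(P||M) = 0.0309 dits
D_KL(Q||M) = 0.0289 dits

JSD(P||Q) = 0.5 × 0.0309 + 0.5 × 0.0289 = 0.0299 dits

Unlike KL divergence, JSD is symmetric and bounded: 0 ≤ JSD ≤ log(2).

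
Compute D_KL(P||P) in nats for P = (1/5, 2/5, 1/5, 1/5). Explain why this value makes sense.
0.0000 nats

KL divergence satisfies the Gibbs inequality: D_KL(P||Q) ≥ 0 for all distributions P, Q.

D_KL(P||Q) = Σ p(x) log(p(x)/q(x))
Each term is p(x) × log_e(p(x)/p(x)) = p(x) × log_e(1) = 0, so the sum is 0.
D_KL(P||Q) = 0.0000 nats

When P = Q, the KL divergence is exactly 0, as there is no 'divergence' between identical distributions.

This non-negativity is a fundamental property: relative entropy cannot be negative because it measures how different Q is from P.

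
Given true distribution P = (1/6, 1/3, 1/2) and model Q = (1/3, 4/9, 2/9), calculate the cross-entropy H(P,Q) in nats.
1.2055 nats

Cross-entropy: H(P,Q) = -Σ p(x) log q(x)

Alternatively: H(P,Q) = H(P) + D_KL(P||Q)
H(P) = 1.0114 nats
D_KL(P||Q) = 0.1940 nats

H(P,Q) = 1.0114 + 0.1940 = 1.2055 nats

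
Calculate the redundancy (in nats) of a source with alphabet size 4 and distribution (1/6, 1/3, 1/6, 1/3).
0.0566 nats

Redundancy measures how far a source is from maximum entropy:
R = H_max - H(X)

Maximum entropy for 4 symbols: H_max = log_e(4) = 1.3863 nats
Actual entropy: H(X) = 1.3297 nats
Redundancy: R = 1.3863 - 1.3297 = 0.0566 nats

This redundancy represents potential for compression: the source could be compressed by 0.0566 nats per symbol.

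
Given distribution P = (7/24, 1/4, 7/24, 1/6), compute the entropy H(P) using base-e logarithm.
1.3640 nats

Shannon entropy is H(X) = -Σ p(x) log p(x).

For P = (7/24, 1/4, 7/24, 1/6):
H = -7/24 × log_e(7/24) -1/4 × log_e(1/4) -7/24 × log_e(7/24) -1/6 × log_e(1/6)
H = 1.3640 nats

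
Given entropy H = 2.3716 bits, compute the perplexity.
5.1751

Perplexity is 2^H (or exp(H) for natural log).

H = 2.3716 bits
Perplexity = 2^2.3716 = 5.1751

Interpretation: The model's uncertainty is equivalent to choosing uniformly among 5.2 options.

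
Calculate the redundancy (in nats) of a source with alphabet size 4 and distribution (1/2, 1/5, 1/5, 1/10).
0.1657 nats

Redundancy measures how far a source is from maximum entropy:
R = H_max - H(X)

Maximum entropy for 4 symbols: H_max = log_e(4) = 1.3863 nats
Actual entropy: H(X) = 1.2206 nats
Redundancy: R = 1.3863 - 1.2206 = 0.1657 nats

This redundancy represents potential for compression: the source could be compressed by 0.1657 nats per symbol.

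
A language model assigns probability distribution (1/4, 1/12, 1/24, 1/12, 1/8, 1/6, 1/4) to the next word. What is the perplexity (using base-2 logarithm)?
6.0392

Perplexity is 2^H (or exp(H) for natural log).

First, H = -Σ p log p = 2.5944 bits
Perplexity = 2^2.5944 = 6.0392

Interpretation: The model's uncertainty is equivalent to choosing uniformly among 6.0 options.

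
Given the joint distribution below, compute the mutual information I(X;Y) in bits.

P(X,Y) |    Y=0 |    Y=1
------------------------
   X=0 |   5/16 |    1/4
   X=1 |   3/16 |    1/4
0.0115 bits

Mutual information: I(X;Y) = H(X) + H(Y) - H(X,Y)

Marginals:
P(X) = (9/16, 7/16), H(X) = 0.9887 bits
P(Y) = (1/2, 1/2), H(Y) = 1.0000 bits

Joint entropy: H(X,Y) = 1.9772 bits

I(X;Y) = 0.9887 + 1.0000 - 1.9772 = 0.0115 bits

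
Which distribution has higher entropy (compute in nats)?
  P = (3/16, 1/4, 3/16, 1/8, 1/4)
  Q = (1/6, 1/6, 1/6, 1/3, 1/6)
P

Computing entropies in nats:
H(P) = 1.5808
H(Q) = 1.5607

Distribution P has higher entropy.

Intuition: The distribution closer to uniform (more spread out) has higher entropy.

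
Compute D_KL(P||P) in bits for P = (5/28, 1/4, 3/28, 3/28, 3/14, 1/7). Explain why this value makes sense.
0.0000 bits

KL divergence satisfies the Gibbs inequality: D_KL(P||Q) ≥ 0 for all distributions P, Q.

D_KL(P||Q) = Σ p(x) log(p(x)/q(x))
Each term is p(x) × log_2(p(x)/p(x)) = p(x) × log_2(1) = 0, so the sum is 0.
D_KL(P||Q) = 0.0000 bits

When P = Q, the KL divergence is exactly 0, as there is no 'divergence' between identical distributions.

This non-negativity is a fundamental property: relative entropy cannot be negative because it measures how different Q is from P.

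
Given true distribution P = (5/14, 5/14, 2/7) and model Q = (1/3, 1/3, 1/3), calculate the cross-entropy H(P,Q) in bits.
1.5850 bits

Cross-entropy: H(P,Q) = -Σ p(x) log q(x)

Alternatively: H(P,Q) = H(P) + D_KL(P||Q)
H(P) = 1.5774 bits
D_KL(P||Q) = 0.0076 bits

H(P,Q) = 1.5774 + 0.0076 = 1.5850 bits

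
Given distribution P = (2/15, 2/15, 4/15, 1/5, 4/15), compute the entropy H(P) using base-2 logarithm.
2.2566 bits

Shannon entropy is H(X) = -Σ p(x) log p(x).

For P = (2/15, 2/15, 4/15, 1/5, 4/15):
H = -2/15 × log_2(2/15) -2/15 × log_2(2/15) -4/15 × log_2(4/15) -1/5 × log_2(1/5) -4/15 × log_2(4/15)
H = 2.2566 bits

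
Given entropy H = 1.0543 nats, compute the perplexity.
2.8700

Perplexity is e^H (or exp(H) for natural log).

H = 1.0543 nats
Perplexity = e^1.0543 = 2.8700

Interpretation: The model's uncertainty is equivalent to choosing uniformly among 2.9 options.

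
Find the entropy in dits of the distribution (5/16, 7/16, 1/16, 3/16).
0.5265 dits

Shannon entropy is H(X) = -Σ p(x) log p(x).

For P = (5/16, 7/16, 1/16, 3/16):
H = -5/16 × log_10(5/16) -7/16 × log_10(7/16) -1/16 × log_10(1/16) -3/16 × log_10(3/16)
H = 0.5265 dits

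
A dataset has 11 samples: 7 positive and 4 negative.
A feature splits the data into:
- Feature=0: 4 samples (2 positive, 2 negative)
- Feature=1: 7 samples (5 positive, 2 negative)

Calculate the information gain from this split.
0.0328 bits

Information Gain = H(Y) - H(Y|Feature)

Before split:
P(positive) = 7/11 = 0.6364
H(Y) = 0.9457 bits

After split:
Feature=0: H = 1.0000 bits (weight = 4/11)
Feature=1: H = 0.8631 bits (weight = 7/11)
H(Y|Feature) = (4/11)×1.0000 + (7/11)×0.8631 = 0.9129 bits

Information Gain = 0.9457 - 0.9129 = 0.0328 bits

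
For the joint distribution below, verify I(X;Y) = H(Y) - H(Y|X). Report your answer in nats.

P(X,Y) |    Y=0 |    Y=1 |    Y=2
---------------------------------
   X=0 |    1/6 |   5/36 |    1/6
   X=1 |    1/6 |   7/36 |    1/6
I(X;Y) = 0.0031 nats

Mutual information has multiple equivalent forms:
- I(X;Y) = H(X) - H(X|Y)
- I(X;Y) = H(Y) - H(Y|X)
- I(X;Y) = H(X) + H(Y) - H(X,Y)

Computing all quantities:
H(X) = 0.6916, H(Y) = 1.0986, H(X,Y) = 1.7871
H(X|Y) = 0.6885, H(Y|X) = 1.0955

Verification:
H(X) - H(X|Y) = 0.6916 - 0.6885 = 0.0031
H(Y) - H(Y|X) = 1.0986 - 1.0955 = 0.0031
H(X) + H(Y) - H(X,Y) = 0.6916 + 1.0986 - 1.7871 = 0.0031

All forms give I(X;Y) = 0.0031 nats. ✓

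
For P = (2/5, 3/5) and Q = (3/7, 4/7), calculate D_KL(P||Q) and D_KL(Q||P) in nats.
D_KL(P||Q) = 0.0017, D_KL(Q||P) = 0.0017

KL divergence is not symmetric: D_KL(P||Q) ≠ D_KL(Q||P) in general.

D_KL(P||Q) = 0.0017 nats
D_KL(Q||P) = 0.0017 nats

In this case they happen to be equal (to 4 decimal places).

This asymmetry is why KL divergence is not a true distance metric.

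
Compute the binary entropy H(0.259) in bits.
0.8252 bits

The binary entropy function is:
H(p) = -p log(p) - (1-p) log(1-p)

H(0.259) = -0.259 × log_2(0.259) - 0.741 × log_2(0.741)
H(0.259) = 0.8252 bits

Note: Binary entropy is maximized at p=0.5 (H=1 bit) and minimized at p=0 or p=1 (H=0).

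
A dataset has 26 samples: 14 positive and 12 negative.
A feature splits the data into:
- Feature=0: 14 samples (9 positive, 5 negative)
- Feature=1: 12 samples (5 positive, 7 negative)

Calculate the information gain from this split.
0.0372 bits

Information Gain = H(Y) - H(Y|Feature)

Before split:
P(positive) = 14/26 = 0.5385
H(Y) = 0.9957 bits

After split:
Feature=0: H = 0.9403 bits (weight = 14/26)
Feature=1: H = 0.9799 bits (weight = 12/26)
H(Y|Feature) = (14/26)×0.9403 + (12/26)×0.9799 = 0.9586 bits

Information Gain = 0.9957 - 0.9586 = 0.0372 bits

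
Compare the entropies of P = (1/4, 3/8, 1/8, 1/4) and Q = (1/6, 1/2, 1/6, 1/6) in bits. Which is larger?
P

Computing entropies in bits:
H(P) = 1.9056
H(Q) = 1.7925

Distribution P has higher entropy.

Intuition: The distribution closer to uniform (more spread out) has higher entropy.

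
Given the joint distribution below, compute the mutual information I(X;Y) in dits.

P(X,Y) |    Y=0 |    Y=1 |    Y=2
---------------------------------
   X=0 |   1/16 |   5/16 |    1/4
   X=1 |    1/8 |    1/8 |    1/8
0.0181 dits

Mutual information: I(X;Y) = H(X) + H(Y) - H(X,Y)

Marginals:
P(X) = (5/8, 3/8), H(X) = 0.2873 dits
P(Y) = (3/16, 7/16, 3/8), H(Y) = 0.4531 dits

Joint entropy: H(X,Y) = 0.7223 dits

I(X;Y) = 0.2873 + 0.4531 - 0.7223 = 0.0181 dits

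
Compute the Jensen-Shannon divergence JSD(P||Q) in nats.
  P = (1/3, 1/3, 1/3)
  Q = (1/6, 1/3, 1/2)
0.0225 nats

Jensen-Shannon divergence is:
JSD(P||Q) = 0.5 × D_KL(P||M) + 0.5 × D_KL(Q||M)
where M = 0.5 × (P + Q) is the mixture distribution.

M = 0.5 × (1/3, 1/3, 1/3) + 0.5 × (1/6, 1/3, 1/2) = (1/4, 1/3, 5/12)

D_KL(P||M) = 0.0215 nats
D_KL(Q||M) = 0.0236 nats

JSD(P||Q) = 0.5 × 0.0215 + 0.5 × 0.0236 = 0.0225 nats

Unlike KL divergence, JSD is symmetric and bounded: 0 ≤ JSD ≤ log(2).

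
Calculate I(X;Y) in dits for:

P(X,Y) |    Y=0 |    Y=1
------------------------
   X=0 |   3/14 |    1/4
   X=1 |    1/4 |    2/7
0.0000 dits

Mutual information: I(X;Y) = H(X) + H(Y) - H(X,Y)

Marginals:
P(X) = (13/28, 15/28), H(X) = 0.2999 dits
P(Y) = (13/28, 15/28), H(Y) = 0.2999 dits

Joint entropy: H(X,Y) = 0.5998 dits

I(X;Y) = 0.2999 + 0.2999 - 0.5998 = 0.0000 dits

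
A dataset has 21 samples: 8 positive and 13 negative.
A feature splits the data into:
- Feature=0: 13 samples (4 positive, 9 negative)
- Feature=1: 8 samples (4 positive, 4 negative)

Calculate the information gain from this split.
0.0265 bits

Information Gain = H(Y) - H(Y|Feature)

Before split:
P(positive) = 8/21 = 0.3810
H(Y) = 0.9587 bits

After split:
Feature=0: H = 0.8905 bits (weight = 13/21)
Feature=1: H = 1.0000 bits (weight = 8/21)
H(Y|Feature) = (13/21)×0.8905 + (8/21)×1.0000 = 0.9322 bits

Information Gain = 0.9587 - 0.9322 = 0.0265 bits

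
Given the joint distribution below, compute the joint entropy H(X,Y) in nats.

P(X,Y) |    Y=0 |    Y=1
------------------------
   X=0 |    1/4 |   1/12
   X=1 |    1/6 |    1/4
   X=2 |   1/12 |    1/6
1.7046 nats

Joint entropy is H(X,Y) = -Σ_{x,y} p(x,y) log p(x,y).

Summing over all non-zero entries:
H(X,Y) = -[1/4·log_e(1/4) + 1/12·log_e(1/12) + 1/6·log_e(1/6) + 1/4·log_e(1/4) + 1/12·log_e(1/12) + 1/6·log_e(1/6)]
H(X,Y) = 1.7046 nats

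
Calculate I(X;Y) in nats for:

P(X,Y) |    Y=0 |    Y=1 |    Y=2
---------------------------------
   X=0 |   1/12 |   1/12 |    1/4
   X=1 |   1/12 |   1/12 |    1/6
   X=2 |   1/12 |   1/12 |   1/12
0.0225 nats

Mutual information: I(X;Y) = H(X) + H(Y) - H(X,Y)

Marginals:
P(X) = (5/12, 1/3, 1/4), H(X) = 1.0776 nats
P(Y) = (1/4, 1/4, 1/2), H(Y) = 1.0397 nats

Joint entropy: H(X,Y) = 2.0947 nats

I(X;Y) = 1.0776 + 1.0397 - 2.0947 = 0.0225 nats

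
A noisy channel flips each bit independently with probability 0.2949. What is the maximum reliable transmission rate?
0.1250 bits

For a binary symmetric channel (BSC) with error probability p:
Capacity C = 1 - H(p) bits per symbol

where H(p) = -p log₂(p) - (1-p) log₂(1-p) is the binary entropy function.

H(0.2949) = 0.8750 bits
C = 1 - 0.8750 = 0.1250 bits per symbol

This means we can reliably transmit up to 0.1250 bits of information per channel use.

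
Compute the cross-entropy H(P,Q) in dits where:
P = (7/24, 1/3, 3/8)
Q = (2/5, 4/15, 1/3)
0.4863 dits

Cross-entropy: H(P,Q) = -Σ p(x) log q(x)

Alternatively: H(P,Q) = H(P) + D_KL(P||Q)
H(P) = 0.4749 dits
D_KL(P||Q) = 0.0115 dits

H(P,Q) = 0.4749 + 0.0115 = 0.4863 dits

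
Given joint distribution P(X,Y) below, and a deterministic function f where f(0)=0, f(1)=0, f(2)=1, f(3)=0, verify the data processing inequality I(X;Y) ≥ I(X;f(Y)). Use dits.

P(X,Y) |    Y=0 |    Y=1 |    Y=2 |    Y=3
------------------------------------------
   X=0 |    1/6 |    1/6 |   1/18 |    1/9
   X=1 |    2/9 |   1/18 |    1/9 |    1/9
I(X;Y) = 0.0185, I(X;f(Y)) = 0.0049, inequality holds: 0.0185 ≥ 0.0049

Data Processing Inequality: For any Markov chain X → Y → Z, we have I(X;Y) ≥ I(X;Z).

Here Z = f(Y) is a deterministic function of Y, forming X → Y → Z.

Original I(X;Y) = 0.0185 dits

After applying f:
P(X,Z) where Z=f(Y):
- P(X,Z=0) = P(X,Y=0) + P(X,Y=1) + P(X,Y=3)
- P(X,Z=1) = P(X,Y=2)

I(X;Z) = I(X;f(Y)) = 0.0049 dits

Verification: 0.0185 ≥ 0.0049 ✓

Information cannot be created by processing; the function f can only lose information about X.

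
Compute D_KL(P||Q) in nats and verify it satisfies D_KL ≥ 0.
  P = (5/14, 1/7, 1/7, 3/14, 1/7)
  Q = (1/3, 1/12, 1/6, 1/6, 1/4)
0.0535 nats

KL divergence satisfies the Gibbs inequality: D_KL(P||Q) ≥ 0 for all distributions P, Q.

D_KL(P||Q) = Σ p(x) log(p(x)/q(x))
Term by term:
  x=0: 5/14 × log_e[(5/14)/(1/3)] = 0.0246
  x=1: 1/7 × log_e[(1/7)/(1/12)] = 0.0770
  x=2: 1/7 × log_e[(1/7)/(1/6)] = -0.0220
  x=3: 3/14 × log_e[(3/14)/(1/6)] = 0.0539
  x=4: 1/7 × log_e[(1/7)/(1/4)] = -0.0799
D_KL(P||Q) = 0.0535 nats

D_KL(P||Q) = 0.0535 ≥ 0 ✓

This non-negativity is a fundamental property: relative entropy cannot be negative because it measures how different Q is from P.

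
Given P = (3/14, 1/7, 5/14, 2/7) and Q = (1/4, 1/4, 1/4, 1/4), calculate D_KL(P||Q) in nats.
0.0526 nats

KL divergence: D_KL(P||Q) = Σ p(x) log(p(x)/q(x))

Computing term by term:
  x=0: 3/14 × log_e[(3/14)/(1/4)] = 3/14 × -0.1542 = -0.0330
  x=1: 1/7 × log_e[(1/7)/(1/4)] = 1/7 × -0.5596 = -0.0799
  x=2: 5/14 × log_e[(5/14)/(1/4)] = 5/14 × 0.3567 = 0.1274
  x=3: 2/7 × log_e[(2/7)/(1/4)] = 2/7 × 0.1335 = 0.0382

D_KL(P||Q) = 0.0526 nats

Note: KL divergence is always non-negative and equals 0 iff P = Q.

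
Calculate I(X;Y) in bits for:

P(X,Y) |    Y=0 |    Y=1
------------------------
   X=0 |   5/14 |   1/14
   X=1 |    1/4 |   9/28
0.1231 bits

Mutual information: I(X;Y) = H(X) + H(Y) - H(X,Y)

Marginals:
P(X) = (3/7, 4/7), H(X) = 0.9852 bits
P(Y) = (17/28, 11/28), H(Y) = 0.9666 bits

Joint entropy: H(X,Y) = 1.8288 bits

I(X;Y) = 0.9852 + 0.9666 - 1.8288 = 0.1231 bits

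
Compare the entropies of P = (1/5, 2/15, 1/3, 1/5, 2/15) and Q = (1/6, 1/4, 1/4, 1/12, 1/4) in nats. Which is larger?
P

Computing entropies in nats:
H(P) = 1.5473
H(Q) = 1.5454

Distribution P has higher entropy.

Intuition: The distribution closer to uniform (more spread out) has higher entropy.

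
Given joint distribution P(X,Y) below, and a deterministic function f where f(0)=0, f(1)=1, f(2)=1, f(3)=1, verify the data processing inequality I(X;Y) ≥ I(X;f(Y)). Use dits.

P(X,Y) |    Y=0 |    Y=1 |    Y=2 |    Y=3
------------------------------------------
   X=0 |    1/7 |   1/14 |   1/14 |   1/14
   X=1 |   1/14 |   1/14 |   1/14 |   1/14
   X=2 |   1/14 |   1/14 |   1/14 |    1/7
I(X;Y) = 0.0123, I(X;f(Y)) = 0.0080, inequality holds: 0.0123 ≥ 0.0080

Data Processing Inequality: For any Markov chain X → Y → Z, we have I(X;Y) ≥ I(X;Z).

Here Z = f(Y) is a deterministic function of Y, forming X → Y → Z.

Original I(X;Y) = 0.0123 dits

After applying f:
P(X,Z) where Z=f(Y):
- P(X,Z=0) = P(X,Y=0)
- P(X,Z=1) = P(X,Y=1) + P(X,Y=2) + P(X,Y=3)

I(X;Z) = I(X;f(Y)) = 0.0080 dits

Verification: 0.0123 ≥ 0.0080 ✓

Information cannot be created by processing; the function f can only lose information about X.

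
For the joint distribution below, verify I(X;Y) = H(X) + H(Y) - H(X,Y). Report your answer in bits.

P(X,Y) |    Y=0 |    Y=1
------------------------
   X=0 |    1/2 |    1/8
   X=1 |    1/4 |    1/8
I(X;Y) = 0.0157 bits

Mutual information has multiple equivalent forms:
- I(X;Y) = H(X) - H(X|Y)
- I(X;Y) = H(Y) - H(Y|X)
- I(X;Y) = H(X) + H(Y) - H(X,Y)

Computing all quantities:
H(X) = 0.9544, H(Y) = 0.8113, H(X,Y) = 1.7500
H(X|Y) = 0.9387, H(Y|X) = 0.7956

Verification:
H(X) - H(X|Y) = 0.9544 - 0.9387 = 0.0157
H(Y) - H(Y|X) = 0.8113 - 0.7956 = 0.0157
H(X) + H(Y) - H(X,Y) = 0.9544 + 0.8113 - 1.7500 = 0.0157

All forms give I(X;Y) = 0.0157 bits. ✓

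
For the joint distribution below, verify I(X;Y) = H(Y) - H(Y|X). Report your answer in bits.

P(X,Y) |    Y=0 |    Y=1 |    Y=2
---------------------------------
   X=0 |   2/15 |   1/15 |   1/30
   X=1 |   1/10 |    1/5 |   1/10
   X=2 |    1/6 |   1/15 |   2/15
I(X;Y) = 0.0957 bits

Mutual information has multiple equivalent forms:
- I(X;Y) = H(X) - H(X|Y)
- I(X;Y) = H(Y) - H(Y|X)
- I(X;Y) = H(X) + H(Y) - H(X,Y)

Computing all quantities:
H(X) = 1.5494, H(Y) = 1.5656, H(X,Y) = 3.0193
H(X|Y) = 1.4537, H(Y|X) = 1.4699

Verification:
H(X) - H(X|Y) = 1.5494 - 1.4537 = 0.0957
H(Y) - H(Y|X) = 1.5656 - 1.4699 = 0.0957
H(X) + H(Y) - H(X,Y) = 1.5494 + 1.5656 - 3.0193 = 0.0957

All forms give I(X;Y) = 0.0957 bits. ✓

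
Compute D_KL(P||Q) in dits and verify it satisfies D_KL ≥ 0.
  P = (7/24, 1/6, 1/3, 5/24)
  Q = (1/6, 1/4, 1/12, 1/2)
0.1630 dits

KL divergence satisfies the Gibbs inequality: D_KL(P||Q) ≥ 0 for all distributions P, Q.

D_KL(P||Q) = Σ p(x) log(p(x)/q(x))
Term by term:
  x=0: 7/24 × log_10[(7/24)/(1/6)] = 0.0709
  x=1: 1/6 × log_10[(1/6)/(1/4)] = -0.0293
  x=2: 1/3 × log_10[(1/3)/(1/12)] = 0.2007
  x=3: 5/24 × log_10[(5/24)/(1/2)] = -0.0792
D_KL(P||Q) = 0.1630 dits

D_KL(P||Q) = 0.1630 ≥ 0 ✓

This non-negativity is a fundamental property: relative entropy cannot be negative because it measures how different Q is from P.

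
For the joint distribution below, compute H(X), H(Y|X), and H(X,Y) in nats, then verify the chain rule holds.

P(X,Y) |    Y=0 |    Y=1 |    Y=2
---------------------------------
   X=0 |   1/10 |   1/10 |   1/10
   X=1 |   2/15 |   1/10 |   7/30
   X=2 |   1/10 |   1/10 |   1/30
H(X,Y) = 2.1031, H(X) = 1.0564, H(Y|X) = 1.0467 (all in nats)

Chain rule: H(X,Y) = H(X) + H(Y|X)

Left side — joint entropy directly:
H(X,Y) = -Σ p(x,y) log p(x,y) = 2.1031 nats

Right side — compute H(Y|X) from the conditional distributions:
P(X) = (3/10, 7/15, 7/30), so H(X) = 1.0564 nats
H(Y|X) = Σ_x P(X=x) · H(Y|X=x):
  P(Y|X=0) = (1/3, 1/3, 1/3), H(Y|X=0) = 1.0986, weight P(X=0) = 3/10
  P(Y|X=1) = (2/7, 3/14, 1/2), H(Y|X=1) = 1.0346, weight P(X=1) = 7/15
  P(Y|X=2) = (3/7, 3/7, 1/7), H(Y|X=2) = 1.0042, weight P(X=2) = 7/30
H(Y|X) = 1.0467 nats

H(X) + H(Y|X) = 1.0564 + 1.0467 = 2.1031 nats

Both sides equal 2.1031 nats. ✓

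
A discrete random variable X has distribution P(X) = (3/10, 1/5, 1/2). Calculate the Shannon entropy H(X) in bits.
1.4855 bits

Shannon entropy is H(X) = -Σ p(x) log p(x).

For P = (3/10, 1/5, 1/2):
H = -3/10 × log_2(3/10) -1/5 × log_2(1/5) -1/2 × log_2(1/2)
H = 1.4855 bits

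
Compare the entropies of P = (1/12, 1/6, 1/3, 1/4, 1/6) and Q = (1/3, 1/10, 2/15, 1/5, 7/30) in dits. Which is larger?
Q

Computing entropies in dits:
H(P) = 0.6589
H(Q) = 0.6630

Distribution Q has higher entropy.

Intuition: The distribution closer to uniform (more spread out) has higher entropy.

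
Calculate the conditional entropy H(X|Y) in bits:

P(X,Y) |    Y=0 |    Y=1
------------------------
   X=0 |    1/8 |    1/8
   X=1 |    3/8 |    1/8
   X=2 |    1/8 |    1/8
1.4512 bits

Using the chain rule: H(X|Y) = H(X,Y) - H(Y)

First, compute H(X,Y) = 2.4056 bits

Marginal P(Y) = (5/8, 3/8)
H(Y) = 0.9544 bits

H(X|Y) = H(X,Y) - H(Y) = 2.4056 - 0.9544 = 1.4512 bits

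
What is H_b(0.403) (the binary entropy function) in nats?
0.6742 nats

The binary entropy function is:
H(p) = -p log(p) - (1-p) log(1-p)

H(0.403) = -0.403 × log_e(0.403) - 0.597 × log_e(0.597)
H(0.403) = 0.6742 nats

Note: Binary entropy is maximized at p=0.5 (H=1 bit) and minimized at p=0 or p=1 (H=0).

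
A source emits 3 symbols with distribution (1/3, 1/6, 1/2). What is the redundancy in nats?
0.0872 nats

Redundancy measures how far a source is from maximum entropy:
R = H_max - H(X)

Maximum entropy for 3 symbols: H_max = log_e(3) = 1.0986 nats
Actual entropy: H(X) = 1.0114 nats
Redundancy: R = 1.0986 - 1.0114 = 0.0872 nats

This redundancy represents potential for compression: the source could be compressed by 0.0872 nats per symbol.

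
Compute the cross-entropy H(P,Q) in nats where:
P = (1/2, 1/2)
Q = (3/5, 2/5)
0.7136 nats

Cross-entropy: H(P,Q) = -Σ p(x) log q(x)

Alternatively: H(P,Q) = H(P) + D_KL(P||Q)
H(P) = 0.6931 nats
D_KL(P||Q) = 0.0204 nats

H(P,Q) = 0.6931 + 0.0204 = 0.7136 nats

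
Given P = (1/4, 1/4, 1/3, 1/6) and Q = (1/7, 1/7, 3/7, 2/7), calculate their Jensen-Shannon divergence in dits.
0.0112 dits

Jensen-Shannon divergence is:
JSD(P||Q) = 0.5 × D_KL(P||M) + 0.5 × D_KL(Q||M)
where M = 0.5 × (P + Q) is the mixture distribution.

M = 0.5 × (1/4, 1/4, 1/3, 1/6) + 0.5 × (1/7, 1/7, 3/7, 2/7) = (0.196429, 0.196429, 8/21, 0.22619)

D_KL(P||M) = 0.0109 dits
D_KL(Q||M) = 0.0114 dits

JSD(P||Q) = 0.5 × 0.0109 + 0.5 × 0.0114 = 0.0112 dits

Unlike KL divergence, JSD is symmetric and bounded: 0 ≤ JSD ≤ log(2).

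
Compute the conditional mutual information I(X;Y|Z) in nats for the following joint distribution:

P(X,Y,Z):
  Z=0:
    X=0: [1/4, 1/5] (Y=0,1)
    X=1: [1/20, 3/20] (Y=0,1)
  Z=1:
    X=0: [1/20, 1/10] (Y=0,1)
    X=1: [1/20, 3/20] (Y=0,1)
0.0285 nats

Conditional mutual information: I(X;Y|Z) = H(X|Z) + H(Y|Z) - H(X,Y|Z)

H(Z) = 0.6474
H(X,Z) = 1.2877 → H(X|Z) = 0.6402
H(Y,Z) = 1.3055 → H(Y|Z) = 0.6580
H(X,Y,Z) = 1.9172 → H(X,Y|Z) = 1.2698

I(X;Y|Z) = 0.6402 + 0.6580 - 1.2698 = 0.0285 nats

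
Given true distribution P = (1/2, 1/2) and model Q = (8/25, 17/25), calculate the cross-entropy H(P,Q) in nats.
0.7625 nats

Cross-entropy: H(P,Q) = -Σ p(x) log q(x)

Alternatively: H(P,Q) = H(P) + D_KL(P||Q)
H(P) = 0.6931 nats
D_KL(P||Q) = 0.0694 nats

H(P,Q) = 0.6931 + 0.0694 = 0.7625 nats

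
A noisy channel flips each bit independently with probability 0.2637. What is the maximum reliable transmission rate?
0.1677 bits

For a binary symmetric channel (BSC) with error probability p:
Capacity C = 1 - H(p) bits per symbol

where H(p) = -p log₂(p) - (1-p) log₂(1-p) is the binary entropy function.

H(0.2637) = 0.8323 bits
C = 1 - 0.8323 = 0.1677 bits per symbol

This means we can reliably transmit up to 0.1677 bits of information per channel use.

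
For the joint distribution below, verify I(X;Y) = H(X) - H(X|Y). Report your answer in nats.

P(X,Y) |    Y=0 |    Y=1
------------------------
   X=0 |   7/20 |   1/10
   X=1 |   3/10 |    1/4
I(X;Y) = 0.0301 nats

Mutual information has multiple equivalent forms:
- I(X;Y) = H(X) - H(X|Y)
- I(X;Y) = H(Y) - H(Y|X)
- I(X;Y) = H(X) + H(Y) - H(X,Y)

Computing all quantities:
H(X) = 0.6881, H(Y) = 0.6474, H(X,Y) = 1.3055
H(X|Y) = 0.6580, H(Y|X) = 0.6173

Verification:
H(X) - H(X|Y) = 0.6881 - 0.6580 = 0.0301
H(Y) - H(Y|X) = 0.6474 - 0.6173 = 0.0301
H(X) + H(Y) - H(X,Y) = 0.6881 + 0.6474 - 1.3055 = 0.0301

All forms give I(X;Y) = 0.0301 nats. ✓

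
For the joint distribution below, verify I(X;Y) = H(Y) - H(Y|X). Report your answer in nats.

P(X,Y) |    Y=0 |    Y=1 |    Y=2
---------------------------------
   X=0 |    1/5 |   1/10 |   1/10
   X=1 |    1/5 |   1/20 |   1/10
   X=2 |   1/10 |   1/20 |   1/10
I(X;Y) = 0.0155 nats

Mutual information has multiple equivalent forms:
- I(X;Y) = H(X) - H(X|Y)
- I(X;Y) = H(Y) - H(Y|X)
- I(X;Y) = H(X) + H(Y) - H(X,Y)

Computing all quantities:
H(X) = 1.0805, H(Y) = 1.0297, H(X,Y) = 2.0946
H(X|Y) = 1.0650, H(Y|X) = 1.0141

Verification:
H(X) - H(X|Y) = 1.0805 - 1.0650 = 0.0155
H(Y) - H(Y|X) = 1.0297 - 1.0141 = 0.0155
H(X) + H(Y) - H(X,Y) = 1.0805 + 1.0297 - 2.0946 = 0.0155

All forms give I(X;Y) = 0.0155 nats. ✓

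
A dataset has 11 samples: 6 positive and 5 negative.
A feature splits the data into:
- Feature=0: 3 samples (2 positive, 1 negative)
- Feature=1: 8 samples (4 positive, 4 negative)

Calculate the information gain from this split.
0.0163 bits

Information Gain = H(Y) - H(Y|Feature)

Before split:
P(positive) = 6/11 = 0.5455
H(Y) = 0.9940 bits

After split:
Feature=0: H = 0.9183 bits (weight = 3/11)
Feature=1: H = 1.0000 bits (weight = 8/11)
H(Y|Feature) = (3/11)×0.9183 + (8/11)×1.0000 = 0.9777 bits

Information Gain = 0.9940 - 0.9777 = 0.0163 bits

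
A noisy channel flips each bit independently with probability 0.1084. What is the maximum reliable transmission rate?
0.5049 bits

For a binary symmetric channel (BSC) with error probability p:
Capacity C = 1 - H(p) bits per symbol

where H(p) = -p log₂(p) - (1-p) log₂(1-p) is the binary entropy function.

H(0.1084) = 0.4951 bits
C = 1 - 0.4951 = 0.5049 bits per symbol

This means we can reliably transmit up to 0.5049 bits of information per channel use.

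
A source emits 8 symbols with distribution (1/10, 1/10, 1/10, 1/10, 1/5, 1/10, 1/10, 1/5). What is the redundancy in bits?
0.0781 bits

Redundancy measures how far a source is from maximum entropy:
R = H_max - H(X)

Maximum entropy for 8 symbols: H_max = log_2(8) = 3.0000 bits
Actual entropy: H(X) = 2.9219 bits
Redundancy: R = 3.0000 - 2.9219 = 0.0781 bits

This redundancy represents potential for compression: the source could be compressed by 0.0781 bits per symbol.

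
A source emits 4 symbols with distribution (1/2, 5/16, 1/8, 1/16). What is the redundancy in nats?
0.2430 nats

Redundancy measures how far a source is from maximum entropy:
R = H_max - H(X)

Maximum entropy for 4 symbols: H_max = log_e(4) = 1.3863 nats
Actual entropy: H(X) = 1.1433 nats
Redundancy: R = 1.3863 - 1.1433 = 0.2430 nats

This redundancy represents potential for compression: the source could be compressed by 0.2430 nats per symbol.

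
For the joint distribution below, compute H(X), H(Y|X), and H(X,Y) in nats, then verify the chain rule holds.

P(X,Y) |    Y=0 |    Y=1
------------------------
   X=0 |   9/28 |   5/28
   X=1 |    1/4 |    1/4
H(X,Y) = 1.3656, H(X) = 0.6931, H(Y|X) = 0.6725 (all in nats)

Chain rule: H(X,Y) = H(X) + H(Y|X)

Left side — joint entropy directly:
H(X,Y) = -Σ p(x,y) log p(x,y) = 1.3656 nats

Right side — compute H(Y|X) from the conditional distributions:
P(X) = (1/2, 1/2), so H(X) = 0.6931 nats
H(Y|X) = Σ_x P(X=x) · H(Y|X=x):
  P(Y|X=0) = (9/14, 5/14), H(Y|X=0) = 0.6518, weight P(X=0) = 1/2
  P(Y|X=1) = (1/2, 1/2), H(Y|X=1) = 0.6931, weight P(X=1) = 1/2
H(Y|X) = 0.6725 nats

H(X) + H(Y|X) = 0.6931 + 0.6725 = 1.3656 nats

Both sides equal 1.3656 nats. ✓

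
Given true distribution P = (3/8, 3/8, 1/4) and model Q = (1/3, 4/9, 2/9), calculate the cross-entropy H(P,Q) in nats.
1.0921 nats

Cross-entropy: H(P,Q) = -Σ p(x) log q(x)

Alternatively: H(P,Q) = H(P) + D_KL(P||Q)
H(P) = 1.0822 nats
D_KL(P||Q) = 0.0099 nats

H(P,Q) = 1.0822 + 0.0099 = 1.0921 nats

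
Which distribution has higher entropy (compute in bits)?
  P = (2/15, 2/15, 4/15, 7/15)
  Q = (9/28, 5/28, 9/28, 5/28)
Q

Computing entropies in bits:
H(P) = 1.7968
H(Q) = 1.9403

Distribution Q has higher entropy.

Intuition: The distribution closer to uniform (more spread out) has higher entropy.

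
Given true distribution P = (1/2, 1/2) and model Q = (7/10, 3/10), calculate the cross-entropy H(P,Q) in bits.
1.1258 bits

Cross-entropy: H(P,Q) = -Σ p(x) log q(x)

Alternatively: H(P,Q) = H(P) + D_KL(P||Q)
H(P) = 1.0000 bits
D_KL(P||Q) = 0.1258 bits

H(P,Q) = 1.0000 + 0.1258 = 1.1258 bits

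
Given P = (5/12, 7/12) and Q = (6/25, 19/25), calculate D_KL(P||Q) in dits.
0.0328 dits

KL divergence: D_KL(P||Q) = Σ p(x) log(p(x)/q(x))

Computing term by term:
  x=0: 5/12 × log_10[(5/12)/(6/25)] = 5/12 × 0.2396 = 0.0998
  x=1: 7/12 × log_10[(7/12)/(19/25)] = 7/12 × -0.1149 = -0.0670

D_KL(P||Q) = 0.0328 dits

Note: KL divergence is always non-negative and equals 0 iff P = Q.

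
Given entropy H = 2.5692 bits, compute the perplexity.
5.9348

Perplexity is 2^H (or exp(H) for natural log).

H = 2.5692 bits
Perplexity = 2^2.5692 = 5.9348

Interpretation: The model's uncertainty is equivalent to choosing uniformly among 5.9 options.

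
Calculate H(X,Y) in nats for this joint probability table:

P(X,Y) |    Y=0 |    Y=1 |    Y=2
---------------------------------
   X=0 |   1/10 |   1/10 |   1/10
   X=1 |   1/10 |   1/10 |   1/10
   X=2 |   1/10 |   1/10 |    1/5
2.1640 nats

Joint entropy is H(X,Y) = -Σ_{x,y} p(x,y) log p(x,y).

Summing over all non-zero entries:
H(X,Y) = -[1/10·log_e(1/10) + 1/10·log_e(1/10) + 1/10·log_e(1/10) + 1/10·log_e(1/10) + 1/10·log_e(1/10) + 1/10·log_e(1/10) + 1/10·log_e(1/10) + 1/10·log_e(1/10) + 1/5·log_e(1/5)]
H(X,Y) = 2.1640 nats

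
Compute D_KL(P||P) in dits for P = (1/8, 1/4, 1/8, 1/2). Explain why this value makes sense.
0.0000 dits

KL divergence satisfies the Gibbs inequality: D_KL(P||Q) ≥ 0 for all distributions P, Q.

D_KL(P||Q) = Σ p(x) log(p(x)/q(x))
Each term is p(x) × log_10(p(x)/p(x)) = p(x) × log_10(1) = 0, so the sum is 0.
D_KL(P||Q) = 0.0000 dits

When P = Q, the KL divergence is exactly 0, as there is no 'divergence' between identical distributions.

This non-negativity is a fundamental property: relative entropy cannot be negative because it measures how different Q is from P.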